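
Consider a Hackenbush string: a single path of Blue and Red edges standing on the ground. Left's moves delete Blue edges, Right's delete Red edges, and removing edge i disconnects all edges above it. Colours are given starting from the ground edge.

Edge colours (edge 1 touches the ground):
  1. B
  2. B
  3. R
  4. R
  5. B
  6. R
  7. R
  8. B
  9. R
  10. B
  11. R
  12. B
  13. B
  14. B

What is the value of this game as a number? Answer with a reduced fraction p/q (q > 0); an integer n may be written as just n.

5295/4096

g(B) = { 0 | none } gives 1
g(BB) = { 0; 1 | none } gives 2
g(BBR) = { 0; 1 | 2 } gives 3/2
g(BBRR) = { 0; 1 | 3/2; 2 } gives 5/4
g(BBRRB) = { 0; 1; 5/4 | 3/2; 2 } gives 11/8
g(BBRRBR) = { 0; 1; 5/4 | 11/8; 3/2; 2 } gives 21/16
g(BBRRBRR) = { 0; 1; 5/4 | 21/16; 11/8; 3/2; 2 } gives 41/32
g(BBRRBRRB) = { 0; 1; 5/4; 41/32 | 21/16; 11/8; 3/2; 2 } gives 83/64
g(BBRRBRRBR) = { 0; 1; 5/4; 41/32 | 83/64; 21/16; 11/8; 3/2; 2 } gives 165/128
g(BBRRBRRBRB) = { 0; 1; 5/4; 41/32; 165/128 | 83/64; 21/16; 11/8; 3/2; 2 } gives 331/256
g(BBRRBRRBRBR) = { 0; 1; 5/4; 41/32; 165/128 | 331/256; 83/64; 21/16; 11/8; 3/2; 2 } gives 661/512
g(BBRRBRRBRBRB) = { 0; 1; 5/4; 41/32; 165/128; 661/512 | 331/256; 83/64; 21/16; 11/8; 3/2; 2 } gives 1323/1024
g(BBRRBRRBRBRBB) = { 0; 1; 5/4; 41/32; 165/128; 661/512; 1323/1024 | 331/256; 83/64; 21/16; 11/8; 3/2; 2 } gives 2647/2048
g(BBRRBRRBRBRBBB) = { 0; 1; 5/4; 41/32; 165/128; 661/512; 1323/1024; 2647/2048 | 331/256; 83/64; 21/16; 11/8; 3/2; 2 } gives 5295/4096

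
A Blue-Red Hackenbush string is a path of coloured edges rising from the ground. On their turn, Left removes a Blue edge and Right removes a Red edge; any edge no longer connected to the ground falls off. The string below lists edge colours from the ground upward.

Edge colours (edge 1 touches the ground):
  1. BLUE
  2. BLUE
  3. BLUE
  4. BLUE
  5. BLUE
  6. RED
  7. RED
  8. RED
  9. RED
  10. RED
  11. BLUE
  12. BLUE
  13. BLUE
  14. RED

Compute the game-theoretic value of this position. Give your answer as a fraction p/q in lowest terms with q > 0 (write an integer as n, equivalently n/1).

2077/512

B: Left { 0 }, Right { ∅ } => simplest 1
BB: Left { 0; 1 }, Right { ∅ } => simplest 2
BBB: Left { 0; 1; 2 }, Right { ∅ } => simplest 3
BBBB: Left { 0; 1; 2; 3 }, Right { ∅ } => simplest 4
BBBBB: Left { 0; 1; 2; 3; 4 }, Right { ∅ } => simplest 5
BBBBBR: Left { 0; 1; 2; 3; 4 }, Right { 5 } => simplest 9/2
BBBBBRR: Left { 0; 1; 2; 3; 4 }, Right { 9/2; 5 } => simplest 17/4
BBBBBRRR: Left { 0; 1; 2; 3; 4 }, Right { 17/4; 9/2; 5 } => simplest 33/8
BBBBBRRRR: Left { 0; 1; 2; 3; 4 }, Right { 33/8; 17/4; 9/2; 5 } => simplest 65/16
BBBBBRRRRR: Left { 0; 1; 2; 3; 4 }, Right { 65/16; 33/8; 17/4; 9/2; 5 } => simplest 129/32
BBBBBRRRRRB: Left { 0; 1; 2; 3; 4; 129/32 }, Right { 65/16; 33/8; 17/4; 9/2; 5 } => simplest 259/64
BBBBBRRRRRBB: Left { 0; 1; 2; 3; 4; 129/32; 259/64 }, Right { 65/16; 33/8; 17/4; 9/2; 5 } => simplest 519/128
BBBBBRRRRRBBB: Left { 0; 1; 2; 3; 4; 129/32; 259/64; 519/128 }, Right { 65/16; 33/8; 17/4; 9/2; 5 } => simplest 1039/256
BBBBBRRRRRBBBR: Left { 0; 1; 2; 3; 4; 129/32; 259/64; 519/128 }, Right { 1039/256; 65/16; 33/8; 17/4; 9/2; 5 } => simplest 2077/512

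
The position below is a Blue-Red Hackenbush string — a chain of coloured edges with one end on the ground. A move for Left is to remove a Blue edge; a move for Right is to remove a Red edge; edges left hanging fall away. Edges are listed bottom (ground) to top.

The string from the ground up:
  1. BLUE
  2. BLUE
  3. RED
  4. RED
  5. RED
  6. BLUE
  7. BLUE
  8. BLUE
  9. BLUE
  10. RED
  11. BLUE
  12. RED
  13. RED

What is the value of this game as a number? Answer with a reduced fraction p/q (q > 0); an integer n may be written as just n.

2537/2048

edge 1 of 13 (BLUE): { 0 | ∅ } = 1
edge 2 of 13 (BLUE): { 0,1 | ∅ } = 2
edge 3 of 13 (RED): { 0,1 | 2 } = 3/2
edge 4 of 13 (RED): { 0,1 | 3/2,2 } = 5/4
edge 5 of 13 (RED): { 0,1 | 5/4,3/2,2 } = 9/8
edge 6 of 13 (BLUE): { 0,1,9/8 | 5/4,3/2,2 } = 19/16
edge 7 of 13 (BLUE): { 0,1,9/8,19/16 | 5/4,3/2,2 } = 39/32
edge 8 of 13 (BLUE): { 0,1,9/8,19/16,39/32 | 5/4,3/2,2 } = 79/64
edge 9 of 13 (BLUE): { 0,1,9/8,19/16,39/32,79/64 | 5/4,3/2,2 } = 159/128
edge 10 of 13 (RED): { 0,1,9/8,19/16,39/32,79/64 | 159/128,5/4,3/2,2 } = 317/256
edge 11 of 13 (BLUE): { 0,1,9/8,19/16,39/32,79/64,317/256 | 159/128,5/4,3/2,2 } = 635/512
edge 12 of 13 (RED): { 0,1,9/8,19/16,39/32,79/64,317/256 | 635/512,159/128,5/4,3/2,2 } = 1269/1024
edge 13 of 13 (RED): { 0,1,9/8,19/16,39/32,79/64,317/256 | 1269/1024,635/512,159/128,5/4,3/2,2 } = 2537/2048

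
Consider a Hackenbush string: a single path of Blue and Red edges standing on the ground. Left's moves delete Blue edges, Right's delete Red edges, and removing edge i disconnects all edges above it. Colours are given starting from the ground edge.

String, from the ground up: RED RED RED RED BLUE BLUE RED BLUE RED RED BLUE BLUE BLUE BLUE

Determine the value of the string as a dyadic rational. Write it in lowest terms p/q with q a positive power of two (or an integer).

edge 1 of 14 (RED): { none | 0 } so -1
edge 2 of 14 (RED): { none | -1; 0 } so -2
edge 3 of 14 (RED): { none | -2; -1; 0 } so -3
edge 4 of 14 (RED): { none | -3; -2; -1; 0 } so -4
edge 5 of 14 (BLUE): { -4 | -3; -2; -1; 0 } so -7/2
edge 6 of 14 (BLUE): { -4; -7/2 | -3; -2; -1; 0 } so -13/4
edge 7 of 14 (RED): { -4; -7/2 | -13/4; -3; -2; -1; 0 } so -27/8
edge 8 of 14 (BLUE): { -4; -7/2; -27/8 | -13/4; -3; -2; -1; 0 } so -53/16
edge 9 of 14 (RED): { -4; -7/2; -27/8 | -53/16; -13/4; -3; -2; -1; 0 } so -107/32
edge 10 of 14 (RED): { -4; -7/2; -27/8 | -107/32; -53/16; -13/4; -3; -2; -1; 0 } so -215/64
edge 11 of 14 (BLUE): { -4; -7/2; -27/8; -215/64 | -107/32; -53/16; -13/4; -3; -2; -1; 0 } so -429/128
edge 12 of 14 (BLUE): { -4; -7/2; -27/8; -215/64; -429/128 | -107/32; -53/16; -13/4; -3; -2; -1; 0 } so -857/256
edge 13 of 14 (BLUE): { -4; -7/2; -27/8; -215/64; -429/128; -857/256 | -107/32; -53/16; -13/4; -3; -2; -1; 0 } so -1713/512
edge 14 of 14 (BLUE): { -4; -7/2; -27/8; -215/64; -429/128; -857/256; -1713/512 | -107/32; -53/16; -13/4; -3; -2; -1; 0 } so -3425/1024

-3425/1024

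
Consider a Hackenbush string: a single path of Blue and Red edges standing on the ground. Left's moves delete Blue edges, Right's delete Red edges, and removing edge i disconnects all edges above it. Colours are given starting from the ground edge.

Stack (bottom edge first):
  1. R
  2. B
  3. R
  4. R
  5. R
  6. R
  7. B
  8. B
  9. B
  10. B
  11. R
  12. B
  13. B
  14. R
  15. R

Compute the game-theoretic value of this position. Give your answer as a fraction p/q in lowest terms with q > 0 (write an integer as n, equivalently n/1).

-15399/16384

1 of 15 · R · max L −∞ · min R 0 — -1
2 of 15 · RB · max L -1 · min R 0 — -1/2
3 of 15 · RBR · max L -1 · min R -1/2 — -3/4
4 of 15 · RBRR · max L -1 · min R -3/4 — -7/8
5 of 15 · RBRRR · max L -1 · min R -7/8 — -15/16
6 of 15 · RBRRRR · max L -1 · min R -15/16 — -31/32
7 of 15 · RBRRRRB · max L -31/32 · min R -15/16 — -61/64
8 of 15 · RBRRRRBB · max L -61/64 · min R -15/16 — -121/128
9 of 15 · RBRRRRBBB · max L -121/128 · min R -15/16 — -241/256
10 of 15 · RBRRRRBBBB · max L -241/256 · min R -15/16 — -481/512
11 of 15 · RBRRRRBBBBR · max L -241/256 · min R -481/512 — -963/1024
12 of 15 · RBRRRRBBBBRB · max L -963/1024 · min R -481/512 — -1925/2048
13 of 15 · RBRRRRBBBBRBB · max L -1925/2048 · min R -481/512 — -3849/4096
14 of 15 · RBRRRRBBBBRBBR · max L -1925/2048 · min R -3849/4096 — -7699/8192
15 of 15 · RBRRRRBBBBRBBRR · max L -1925/2048 · min R -7699/8192 — -15399/16384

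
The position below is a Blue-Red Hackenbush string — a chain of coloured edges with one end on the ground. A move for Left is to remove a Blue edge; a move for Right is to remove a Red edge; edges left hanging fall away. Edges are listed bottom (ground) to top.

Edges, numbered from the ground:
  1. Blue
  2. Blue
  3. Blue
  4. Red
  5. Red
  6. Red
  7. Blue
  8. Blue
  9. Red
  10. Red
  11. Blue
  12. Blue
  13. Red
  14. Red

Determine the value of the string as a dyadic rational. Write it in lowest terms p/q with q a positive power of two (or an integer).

Recurse on prefixes of the 14-edge string Blue Blue Blue Red Red Red Blue Blue Red Red Blue Blue Red Red:
step 1: add Blue to get B; options L={ 0 } R={ (no moves) } — 1
step 2: add Blue to get BB; options L={ 0; 1 } R={ (no moves) } — 2
step 3: add Blue to get BBB; options L={ 0; 1; 2 } R={ (no moves) } — 3
step 4: add Red to get BBBR; options L={ 0; 1; 2 } R={ 3 } — 5/2
step 5: add Red to get BBBRR; options L={ 0; 1; 2 } R={ 5/2; 3 } — 9/4
step 6: add Red to get BBBRRR; options L={ 0; 1; 2 } R={ 9/4; 5/2; 3 } — 17/8
step 7: add Blue to get BBBRRRB; options L={ 0; 1; 2; 17/8 } R={ 9/4; 5/2; 3 } — 35/16
step 8: add Blue to get BBBRRRBB; options L={ 0; 1; 2; 17/8; 35/16 } R={ 9/4; 5/2; 3 } — 71/32
step 9: add Red to get BBBRRRBBR; options L={ 0; 1; 2; 17/8; 35/16 } R={ 71/32; 9/4; 5/2; 3 } — 141/64
step 10: add Red to get BBBRRRBBRR; options L={ 0; 1; 2; 17/8; 35/16 } R={ 141/64; 71/32; 9/4; 5/2; 3 } — 281/128
step 11: add Blue to get BBBRRRBBRRB; options L={ 0; 1; 2; 17/8; 35/16; 281/128 } R={ 141/64; 71/32; 9/4; 5/2; 3 } — 563/256
step 12: add Blue to get BBBRRRBBRRBB; options L={ 0; 1; 2; 17/8; 35/16; 281/128; 563/256 } R={ 141/64; 71/32; 9/4; 5/2; 3 } — 1127/512
step 13: add Red to get BBBRRRBBRRBBR; options L={ 0; 1; 2; 17/8; 35/16; 281/128; 563/256 } R={ 1127/512; 141/64; 71/32; 9/4; 5/2; 3 } — 2253/1024
step 14: add Red to get BBBRRRBBRRBBRR; options L={ 0; 1; 2; 17/8; 35/16; 281/128; 563/256 } R={ 2253/1024; 1127/512; 141/64; 71/32; 9/4; 5/2; 3 } — 4505/2048

4505/2048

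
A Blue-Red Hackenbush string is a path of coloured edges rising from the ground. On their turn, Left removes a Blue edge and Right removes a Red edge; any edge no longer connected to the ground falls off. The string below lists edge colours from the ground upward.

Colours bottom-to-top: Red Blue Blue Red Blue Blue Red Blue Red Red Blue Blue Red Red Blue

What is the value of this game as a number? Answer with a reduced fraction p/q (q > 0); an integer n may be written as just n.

g(R) = {  | 0 } => -1
g(RB) = { -1 | 0 } => -1/2
g(RBB) = { -1,-1/2 | 0 } => -1/4
g(RBBR) = { -1,-1/2 | -1/4,0 } => -3/8
g(RBBRB) = { -1,-1/2,-3/8 | -1/4,0 } => -5/16
g(RBBRBB) = { -1,-1/2,-3/8,-5/16 | -1/4,0 } => -9/32
g(RBBRBBR) = { -1,-1/2,-3/8,-5/16 | -9/32,-1/4,0 } => -19/64
g(RBBRBBRB) = { -1,-1/2,-3/8,-5/16,-19/64 | -9/32,-1/4,0 } => -37/128
g(RBBRBBRBR) = { -1,-1/2,-3/8,-5/16,-19/64 | -37/128,-9/32,-1/4,0 } => -75/256
g(RBBRBBRBRR) = { -1,-1/2,-3/8,-5/16,-19/64 | -75/256,-37/128,-9/32,-1/4,0 } => -151/512
g(RBBRBBRBRRB) = { -1,-1/2,-3/8,-5/16,-19/64,-151/512 | -75/256,-37/128,-9/32,-1/4,0 } => -301/1024
g(RBBRBBRBRRBB) = { -1,-1/2,-3/8,-5/16,-19/64,-151/512,-301/1024 | -75/256,-37/128,-9/32,-1/4,0 } => -601/2048
g(RBBRBBRBRRBBR) = { -1,-1/2,-3/8,-5/16,-19/64,-151/512,-301/1024 | -601/2048,-75/256,-37/128,-9/32,-1/4,0 } => -1203/4096
g(RBBRBBRBRRBBRR) = { -1,-1/2,-3/8,-5/16,-19/64,-151/512,-301/1024 | -1203/4096,-601/2048,-75/256,-37/128,-9/32,-1/4,0 } => -2407/8192
g(RBBRBBRBRRBBRRB) = { -1,-1/2,-3/8,-5/16,-19/64,-151/512,-301/1024,-2407/8192 | -1203/4096,-601/2048,-75/256,-37/128,-9/32,-1/4,0 } => -4813/16384

-4813/16384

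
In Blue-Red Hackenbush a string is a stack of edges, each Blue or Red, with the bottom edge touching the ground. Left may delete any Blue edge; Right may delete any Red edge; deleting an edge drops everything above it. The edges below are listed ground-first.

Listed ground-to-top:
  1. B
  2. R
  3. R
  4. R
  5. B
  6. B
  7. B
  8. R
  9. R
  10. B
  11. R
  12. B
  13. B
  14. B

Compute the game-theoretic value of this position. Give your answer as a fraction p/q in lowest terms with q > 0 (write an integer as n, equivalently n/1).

B: Left { 0 }, Right { none } => simplest 1
BR: Left { 0 }, Right { 1 } => simplest 1/2
BRR: Left { 0 }, Right { 1/2,1 } => simplest 1/4
BRRR: Left { 0 }, Right { 1/4,1/2,1 } => simplest 1/8
BRRRB: Left { 0,1/8 }, Right { 1/4,1/2,1 } => simplest 3/16
BRRRBB: Left { 0,1/8,3/16 }, Right { 1/4,1/2,1 } => simplest 7/32
BRRRBBB: Left { 0,1/8,3/16,7/32 }, Right { 1/4,1/2,1 } => simplest 15/64
BRRRBBBR: Left { 0,1/8,3/16,7/32 }, Right { 15/64,1/4,1/2,1 } => simplest 29/128
BRRRBBBRR: Left { 0,1/8,3/16,7/32 }, Right { 29/128,15/64,1/4,1/2,1 } => simplest 57/256
BRRRBBBRRB: Left { 0,1/8,3/16,7/32,57/256 }, Right { 29/128,15/64,1/4,1/2,1 } => simplest 115/512
BRRRBBBRRBR: Left { 0,1/8,3/16,7/32,57/256 }, Right { 115/512,29/128,15/64,1/4,1/2,1 } => simplest 229/1024
BRRRBBBRRBRB: Left { 0,1/8,3/16,7/32,57/256,229/1024 }, Right { 115/512,29/128,15/64,1/4,1/2,1 } => simplest 459/2048
BRRRBBBRRBRBB: Left { 0,1/8,3/16,7/32,57/256,229/1024,459/2048 }, Right { 115/512,29/128,15/64,1/4,1/2,1 } => simplest 919/4096
BRRRBBBRRBRBBB: Left { 0,1/8,3/16,7/32,57/256,229/1024,459/2048,919/4096 }, Right { 115/512,29/128,15/64,1/4,1/2,1 } => simplest 1839/8192

1839/8192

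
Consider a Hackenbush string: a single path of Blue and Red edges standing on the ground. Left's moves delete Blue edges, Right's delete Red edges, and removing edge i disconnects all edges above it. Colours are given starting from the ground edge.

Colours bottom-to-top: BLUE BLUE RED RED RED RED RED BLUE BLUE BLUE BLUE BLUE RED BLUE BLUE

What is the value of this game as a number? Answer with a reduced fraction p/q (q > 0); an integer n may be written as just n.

8695/8192

B: Left { 0 }, Right {  } → simplest 1
BB: Left { 0, 1 }, Right {  } → simplest 2
BBR: Left { 0, 1 }, Right { 2 } → simplest 3/2
BBRR: Left { 0, 1 }, Right { 3/2, 2 } → simplest 5/4
BBRRR: Left { 0, 1 }, Right { 5/4, 3/2, 2 } → simplest 9/8
BBRRRR: Left { 0, 1 }, Right { 9/8, 5/4, 3/2, 2 } → simplest 17/16
BBRRRRR: Left { 0, 1 }, Right { 17/16, 9/8, 5/4, 3/2, 2 } → simplest 33/32
BBRRRRRB: Left { 0, 1, 33/32 }, Right { 17/16, 9/8, 5/4, 3/2, 2 } → simplest 67/64
BBRRRRRBB: Left { 0, 1, 33/32, 67/64 }, Right { 17/16, 9/8, 5/4, 3/2, 2 } → simplest 135/128
BBRRRRRBBB: Left { 0, 1, 33/32, 67/64, 135/128 }, Right { 17/16, 9/8, 5/4, 3/2, 2 } → simplest 271/256
BBRRRRRBBBB: Left { 0, 1, 33/32, 67/64, 135/128, 271/256 }, Right { 17/16, 9/8, 5/4, 3/2, 2 } → simplest 543/512
BBRRRRRBBBBB: Left { 0, 1, 33/32, 67/64, 135/128, 271/256, 543/512 }, Right { 17/16, 9/8, 5/4, 3/2, 2 } → simplest 1087/1024
BBRRRRRBBBBBR: Left { 0, 1, 33/32, 67/64, 135/128, 271/256, 543/512 }, Right { 1087/1024, 17/16, 9/8, 5/4, 3/2, 2 } → simplest 2173/2048
BBRRRRRBBBBBRB: Left { 0, 1, 33/32, 67/64, 135/128, 271/256, 543/512, 2173/2048 }, Right { 1087/1024, 17/16, 9/8, 5/4, 3/2, 2 } → simplest 4347/4096
BBRRRRRBBBBBRBB: Left { 0, 1, 33/32, 67/64, 135/128, 271/256, 543/512, 2173/2048, 4347/4096 }, Right { 1087/1024, 17/16, 9/8, 5/4, 3/2, 2 } → simplest 8695/8192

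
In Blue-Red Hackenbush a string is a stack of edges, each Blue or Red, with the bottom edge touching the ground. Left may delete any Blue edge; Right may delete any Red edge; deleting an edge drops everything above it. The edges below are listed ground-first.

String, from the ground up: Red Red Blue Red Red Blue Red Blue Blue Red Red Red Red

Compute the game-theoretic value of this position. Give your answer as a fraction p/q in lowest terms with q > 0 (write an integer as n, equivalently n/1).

Build g(s[:k]) for k = 1..13, string s = Red Red Blue Red Red Blue Red Blue Blue Red Red Red Red.
R: Left { · }, Right { 0 } ⇒ simplest -1
RR: Left { · }, Right { -1 0 } ⇒ simplest -2
RRB: Left { -2 }, Right { -1 0 } ⇒ simplest -3/2
RRBR: Left { -2 }, Right { -3/2 -1 0 } ⇒ simplest -7/4
RRBRR: Left { -2 }, Right { -7/4 -3/2 -1 0 } ⇒ simplest -15/8
RRBRRB: Left { -2 -15/8 }, Right { -7/4 -3/2 -1 0 } ⇒ simplest -29/16
RRBRRBR: Left { -2 -15/8 }, Right { -29/16 -7/4 -3/2 -1 0 } ⇒ simplest -59/32
RRBRRBRB: Left { -2 -15/8 -59/32 }, Right { -29/16 -7/4 -3/2 -1 0 } ⇒ simplest -117/64
RRBRRBRBB: Left { -2 -15/8 -59/32 -117/64 }, Right { -29/16 -7/4 -3/2 -1 0 } ⇒ simplest -233/128
RRBRRBRBBR: Left { -2 -15/8 -59/32 -117/64 }, Right { -233/128 -29/16 -7/4 -3/2 -1 0 } ⇒ simplest -467/256
RRBRRBRBBRR: Left { -2 -15/8 -59/32 -117/64 }, Right { -467/256 -233/128 -29/16 -7/4 -3/2 -1 0 } ⇒ simplest -935/512
RRBRRBRBBRRR: Left { -2 -15/8 -59/32 -117/64 }, Right { -935/512 -467/256 -233/128 -29/16 -7/4 -3/2 -1 0 } ⇒ simplest -1871/1024
RRBRRBRBBRRRR: Left { -2 -15/8 -59/32 -117/64 }, Right { -1871/1024 -935/512 -467/256 -233/128 -29/16 -7/4 -3/2 -1 0 } ⇒ simplest -3743/2048

-3743/2048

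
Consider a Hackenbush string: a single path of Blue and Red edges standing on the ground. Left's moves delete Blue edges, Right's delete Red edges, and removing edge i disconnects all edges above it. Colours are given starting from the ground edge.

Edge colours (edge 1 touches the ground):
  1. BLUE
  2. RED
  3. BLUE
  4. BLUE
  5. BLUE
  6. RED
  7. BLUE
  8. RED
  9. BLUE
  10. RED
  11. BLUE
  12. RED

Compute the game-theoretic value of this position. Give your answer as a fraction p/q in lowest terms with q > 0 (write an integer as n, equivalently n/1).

1877/2048

g_1 [B]  L=[0]  R=[]  => 1
g_2 [BR]  L=[0]  R=[1]  => 1/2
g_3 [BRB]  L=[0 1/2]  R=[1]  => 3/4
g_4 [BRBB]  L=[0 1/2 3/4]  R=[1]  => 7/8
g_5 [BRBBB]  L=[0 1/2 3/4 7/8]  R=[1]  => 15/16
g_6 [BRBBBR]  L=[0 1/2 3/4 7/8]  R=[15/16 1]  => 29/32
g_7 [BRBBBRB]  L=[0 1/2 3/4 7/8 29/32]  R=[15/16 1]  => 59/64
g_8 [BRBBBRBR]  L=[0 1/2 3/4 7/8 29/32]  R=[59/64 15/16 1]  => 117/128
g_9 [BRBBBRBRB]  L=[0 1/2 3/4 7/8 29/32 117/128]  R=[59/64 15/16 1]  => 235/256
g_10 [BRBBBRBRBR]  L=[0 1/2 3/4 7/8 29/32 117/128]  R=[235/256 59/64 15/16 1]  => 469/512
g_11 [BRBBBRBRBRB]  L=[0 1/2 3/4 7/8 29/32 117/128 469/512]  R=[235/256 59/64 15/16 1]  => 939/1024
g_12 [BRBBBRBRBRBR]  L=[0 1/2 3/4 7/8 29/32 117/128 469/512]  R=[939/1024 235/256 59/64 15/16 1]  => 1877/2048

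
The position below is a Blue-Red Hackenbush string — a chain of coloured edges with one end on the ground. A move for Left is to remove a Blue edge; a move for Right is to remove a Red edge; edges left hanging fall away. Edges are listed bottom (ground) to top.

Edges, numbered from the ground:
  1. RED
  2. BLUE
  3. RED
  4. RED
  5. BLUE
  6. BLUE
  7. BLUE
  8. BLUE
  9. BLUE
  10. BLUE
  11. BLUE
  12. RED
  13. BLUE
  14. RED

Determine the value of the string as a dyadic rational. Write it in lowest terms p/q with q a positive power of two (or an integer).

-6155/8192

1 of 14 · R · max L −∞ · min R 0 → -1
2 of 14 · RB · max L -1 · min R 0 → -1/2
3 of 14 · RBR · max L -1 · min R -1/2 → -3/4
4 of 14 · RBRR · max L -1 · min R -3/4 → -7/8
5 of 14 · RBRRB · max L -7/8 · min R -3/4 → -13/16
6 of 14 · RBRRBB · max L -13/16 · min R -3/4 → -25/32
7 of 14 · RBRRBBB · max L -25/32 · min R -3/4 → -49/64
8 of 14 · RBRRBBBB · max L -49/64 · min R -3/4 → -97/128
9 of 14 · RBRRBBBBB · max L -97/128 · min R -3/4 → -193/256
10 of 14 · RBRRBBBBBB · max L -193/256 · min R -3/4 → -385/512
11 of 14 · RBRRBBBBBBB · max L -385/512 · min R -3/4 → -769/1024
12 of 14 · RBRRBBBBBBBR · max L -385/512 · min R -769/1024 → -1539/2048
13 of 14 · RBRRBBBBBBBRB · max L -1539/2048 · min R -769/1024 → -3077/4096
14 of 14 · RBRRBBBBBBBRBR · max L -1539/2048 · min R -3077/4096 → -6155/8192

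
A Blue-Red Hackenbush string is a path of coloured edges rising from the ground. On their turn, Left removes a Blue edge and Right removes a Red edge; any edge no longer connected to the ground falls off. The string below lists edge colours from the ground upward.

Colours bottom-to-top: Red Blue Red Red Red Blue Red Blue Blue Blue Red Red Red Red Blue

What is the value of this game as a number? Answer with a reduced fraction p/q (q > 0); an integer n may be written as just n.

Prefix values for Red Blue Red Red Red Blue Red Blue Blue Blue Red Red Red Red Blue via {L|R} + simplicity:
G_1 [R]  L=[—]  R=[0]  → -1
G_2 [RB]  L=[-1]  R=[0]  → -1/2
G_3 [RBR]  L=[-1]  R=[-1/2; 0]  → -3/4
G_4 [RBRR]  L=[-1]  R=[-3/4; -1/2; 0]  → -7/8
G_5 [RBRRR]  L=[-1]  R=[-7/8; -3/4; -1/2; 0]  → -15/16
G_6 [RBRRRB]  L=[-1; -15/16]  R=[-7/8; -3/4; -1/2; 0]  → -29/32
G_7 [RBRRRBR]  L=[-1; -15/16]  R=[-29/32; -7/8; -3/4; -1/2; 0]  → -59/64
G_8 [RBRRRBRB]  L=[-1; -15/16; -59/64]  R=[-29/32; -7/8; -3/4; -1/2; 0]  → -117/128
G_9 [RBRRRBRBB]  L=[-1; -15/16; -59/64; -117/128]  R=[-29/32; -7/8; -3/4; -1/2; 0]  → -233/256
G_10 [RBRRRBRBBB]  L=[-1; -15/16; -59/64; -117/128; -233/256]  R=[-29/32; -7/8; -3/4; -1/2; 0]  → -465/512
G_11 [RBRRRBRBBBR]  L=[-1; -15/16; -59/64; -117/128; -233/256]  R=[-465/512; -29/32; -7/8; -3/4; -1/2; 0]  → -931/1024
G_12 [RBRRRBRBBBRR]  L=[-1; -15/16; -59/64; -117/128; -233/256]  R=[-931/1024; -465/512; -29/32; -7/8; -3/4; -1/2; 0]  → -1863/2048
G_13 [RBRRRBRBBBRRR]  L=[-1; -15/16; -59/64; -117/128; -233/256]  R=[-1863/2048; -931/1024; -465/512; -29/32; -7/8; -3/4; -1/2; 0]  → -3727/4096
G_14 [RBRRRBRBBBRRRR]  L=[-1; -15/16; -59/64; -117/128; -233/256]  R=[-3727/4096; -1863/2048; -931/1024; -465/512; -29/32; -7/8; -3/4; -1/2; 0]  → -7455/8192
G_15 [RBRRRBRBBBRRRRB]  L=[-1; -15/16; -59/64; -117/128; -233/256; -7455/8192]  R=[-3727/4096; -1863/2048; -931/1024; -465/512; -29/32; -7/8; -3/4; -1/2; 0]  → -14909/16384

-14909/16384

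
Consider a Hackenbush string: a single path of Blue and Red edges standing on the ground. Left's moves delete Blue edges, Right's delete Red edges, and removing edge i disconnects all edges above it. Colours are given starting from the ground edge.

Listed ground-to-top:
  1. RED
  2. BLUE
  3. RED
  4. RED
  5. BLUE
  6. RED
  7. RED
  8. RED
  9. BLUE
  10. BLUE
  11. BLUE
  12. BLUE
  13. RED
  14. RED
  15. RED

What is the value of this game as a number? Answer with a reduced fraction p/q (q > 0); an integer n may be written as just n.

-14095/16384

Recurse on prefixes of the 15-edge string RED BLUE RED RED BLUE RED RED RED BLUE BLUE BLUE BLUE RED RED RED:
R: Left { (no moves) }, Right { 0 } ⇒ simplest -1
RB: Left { -1 }, Right { 0 } ⇒ simplest -1/2
RBR: Left { -1 }, Right { -1/2,0 } ⇒ simplest -3/4
RBRR: Left { -1 }, Right { -3/4,-1/2,0 } ⇒ simplest -7/8
RBRRB: Left { -1,-7/8 }, Right { -3/4,-1/2,0 } ⇒ simplest -13/16
RBRRBR: Left { -1,-7/8 }, Right { -13/16,-3/4,-1/2,0 } ⇒ simplest -27/32
RBRRBRR: Left { -1,-7/8 }, Right { -27/32,-13/16,-3/4,-1/2,0 } ⇒ simplest -55/64
RBRRBRRR: Left { -1,-7/8 }, Right { -55/64,-27/32,-13/16,-3/4,-1/2,0 } ⇒ simplest -111/128
RBRRBRRRB: Left { -1,-7/8,-111/128 }, Right { -55/64,-27/32,-13/16,-3/4,-1/2,0 } ⇒ simplest -221/256
RBRRBRRRBB: Left { -1,-7/8,-111/128,-221/256 }, Right { -55/64,-27/32,-13/16,-3/4,-1/2,0 } ⇒ simplest -441/512
RBRRBRRRBBB: Left { -1,-7/8,-111/128,-221/256,-441/512 }, Right { -55/64,-27/32,-13/16,-3/4,-1/2,0 } ⇒ simplest -881/1024
RBRRBRRRBBBB: Left { -1,-7/8,-111/128,-221/256,-441/512,-881/1024 }, Right { -55/64,-27/32,-13/16,-3/4,-1/2,0 } ⇒ simplest -1761/2048
RBRRBRRRBBBBR: Left { -1,-7/8,-111/128,-221/256,-441/512,-881/1024 }, Right { -1761/2048,-55/64,-27/32,-13/16,-3/4,-1/2,0 } ⇒ simplest -3523/4096
RBRRBRRRBBBBRR: Left { -1,-7/8,-111/128,-221/256,-441/512,-881/1024 }, Right { -3523/4096,-1761/2048,-55/64,-27/32,-13/16,-3/4,-1/2,0 } ⇒ simplest -7047/8192
RBRRBRRRBBBBRRR: Left { -1,-7/8,-111/128,-221/256,-441/512,-881/1024 }, Right { -7047/8192,-3523/4096,-1761/2048,-55/64,-27/32,-13/16,-3/4,-1/2,0 } ⇒ simplest -14095/16384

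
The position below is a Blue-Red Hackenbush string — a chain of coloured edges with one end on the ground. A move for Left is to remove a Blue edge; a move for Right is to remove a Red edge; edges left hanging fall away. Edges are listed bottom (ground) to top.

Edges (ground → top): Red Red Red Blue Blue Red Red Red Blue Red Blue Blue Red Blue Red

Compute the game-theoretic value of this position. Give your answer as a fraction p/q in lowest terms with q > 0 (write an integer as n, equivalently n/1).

edge 1 of 15 (Red): { — | 0 } -> -1
edge 2 of 15 (Red): { — | -1,0 } -> -2
edge 3 of 15 (Red): { — | -2,-1,0 } -> -3
edge 4 of 15 (Blue): { -3 | -2,-1,0 } -> -5/2
edge 5 of 15 (Blue): { -3,-5/2 | -2,-1,0 } -> -9/4
edge 6 of 15 (Red): { -3,-5/2 | -9/4,-2,-1,0 } -> -19/8
edge 7 of 15 (Red): { -3,-5/2 | -19/8,-9/4,-2,-1,0 } -> -39/16
edge 8 of 15 (Red): { -3,-5/2 | -39/16,-19/8,-9/4,-2,-1,0 } -> -79/32
edge 9 of 15 (Blue): { -3,-5/2,-79/32 | -39/16,-19/8,-9/4,-2,-1,0 } -> -157/64
edge 10 of 15 (Red): { -3,-5/2,-79/32 | -157/64,-39/16,-19/8,-9/4,-2,-1,0 } -> -315/128
edge 11 of 15 (Blue): { -3,-5/2,-79/32,-315/128 | -157/64,-39/16,-19/8,-9/4,-2,-1,0 } -> -629/256
edge 12 of 15 (Blue): { -3,-5/2,-79/32,-315/128,-629/256 | -157/64,-39/16,-19/8,-9/4,-2,-1,0 } -> -1257/512
edge 13 of 15 (Red): { -3,-5/2,-79/32,-315/128,-629/256 | -1257/512,-157/64,-39/16,-19/8,-9/4,-2,-1,0 } -> -2515/1024
edge 14 of 15 (Blue): { -3,-5/2,-79/32,-315/128,-629/256,-2515/1024 | -1257/512,-157/64,-39/16,-19/8,-9/4,-2,-1,0 } -> -5029/2048
edge 15 of 15 (Red): { -3,-5/2,-79/32,-315/128,-629/256,-2515/1024 | -5029/2048,-1257/512,-157/64,-39/16,-19/8,-9/4,-2,-1,0 } -> -10059/4096

-10059/4096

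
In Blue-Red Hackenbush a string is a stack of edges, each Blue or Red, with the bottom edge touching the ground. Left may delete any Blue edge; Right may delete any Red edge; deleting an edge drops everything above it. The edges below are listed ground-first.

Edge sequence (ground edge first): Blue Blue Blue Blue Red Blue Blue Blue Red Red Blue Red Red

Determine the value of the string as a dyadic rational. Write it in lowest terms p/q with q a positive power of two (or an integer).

B: Left { 0 }, Right { ∅ } -> simplest 1
BB: Left { 0, 1 }, Right { ∅ } -> simplest 2
BBB: Left { 0, 1, 2 }, Right { ∅ } -> simplest 3
BBBB: Left { 0, 1, 2, 3 }, Right { ∅ } -> simplest 4
BBBBR: Left { 0, 1, 2, 3 }, Right { 4 } -> simplest 7/2
BBBBRB: Left { 0, 1, 2, 3, 7/2 }, Right { 4 } -> simplest 15/4
BBBBRBB: Left { 0, 1, 2, 3, 7/2, 15/4 }, Right { 4 } -> simplest 31/8
BBBBRBBB: Left { 0, 1, 2, 3, 7/2, 15/4, 31/8 }, Right { 4 } -> simplest 63/16
BBBBRBBBR: Left { 0, 1, 2, 3, 7/2, 15/4, 31/8 }, Right { 63/16, 4 } -> simplest 125/32
BBBBRBBBRR: Left { 0, 1, 2, 3, 7/2, 15/4, 31/8 }, Right { 125/32, 63/16, 4 } -> simplest 249/64
BBBBRBBBRRB: Left { 0, 1, 2, 3, 7/2, 15/4, 31/8, 249/64 }, Right { 125/32, 63/16, 4 } -> simplest 499/128
BBBBRBBBRRBR: Left { 0, 1, 2, 3, 7/2, 15/4, 31/8, 249/64 }, Right { 499/128, 125/32, 63/16, 4 } -> simplest 997/256
BBBBRBBBRRBRR: Left { 0, 1, 2, 3, 7/2, 15/4, 31/8, 249/64 }, Right { 997/256, 499/128, 125/32, 63/16, 4 } -> simplest 1993/512

1993/512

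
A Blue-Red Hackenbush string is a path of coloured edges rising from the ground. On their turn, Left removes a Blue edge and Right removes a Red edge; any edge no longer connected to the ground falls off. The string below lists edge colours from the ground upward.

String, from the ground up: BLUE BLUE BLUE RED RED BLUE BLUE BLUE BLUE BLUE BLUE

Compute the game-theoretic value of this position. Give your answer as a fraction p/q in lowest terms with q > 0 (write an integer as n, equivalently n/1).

Recurse on prefixes of the 11-edge string BLUE BLUE BLUE RED RED BLUE BLUE BLUE BLUE BLUE BLUE:
B: Left { 0 }, Right { none } gives simplest 1
BB: Left { 0,1 }, Right { none } gives simplest 2
BBB: Left { 0,1,2 }, Right { none } gives simplest 3
BBBR: Left { 0,1,2 }, Right { 3 } gives simplest 5/2
BBBRR: Left { 0,1,2 }, Right { 5/2,3 } gives simplest 9/4
BBBRRB: Left { 0,1,2,9/4 }, Right { 5/2,3 } gives simplest 19/8
BBBRRBB: Left { 0,1,2,9/4,19/8 }, Right { 5/2,3 } gives simplest 39/16
BBBRRBBB: Left { 0,1,2,9/4,19/8,39/16 }, Right { 5/2,3 } gives simplest 79/32
BBBRRBBBB: Left { 0,1,2,9/4,19/8,39/16,79/32 }, Right { 5/2,3 } gives simplest 159/64
BBBRRBBBBB: Left { 0,1,2,9/4,19/8,39/16,79/32,159/64 }, Right { 5/2,3 } gives simplest 319/128
BBBRRBBBBBB: Left { 0,1,2,9/4,19/8,39/16,79/32,159/64,319/128 }, Right { 5/2,3 } gives simplest 639/256

639/256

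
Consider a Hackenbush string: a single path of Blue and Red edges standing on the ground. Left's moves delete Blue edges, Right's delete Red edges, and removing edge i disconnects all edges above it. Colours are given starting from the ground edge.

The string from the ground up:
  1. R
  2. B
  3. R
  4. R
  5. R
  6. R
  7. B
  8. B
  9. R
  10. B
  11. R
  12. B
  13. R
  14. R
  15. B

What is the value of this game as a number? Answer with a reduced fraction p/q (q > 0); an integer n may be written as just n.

edge 1 of 15 (R): { · | 0 } → -1
edge 2 of 15 (B): { -1 | 0 } → -1/2
edge 3 of 15 (R): { -1 | -1/2, 0 } → -3/4
edge 4 of 15 (R): { -1 | -3/4, -1/2, 0 } → -7/8
edge 5 of 15 (R): { -1 | -7/8, -3/4, -1/2, 0 } → -15/16
edge 6 of 15 (R): { -1 | -15/16, -7/8, -3/4, -1/2, 0 } → -31/32
edge 7 of 15 (B): { -1, -31/32 | -15/16, -7/8, -3/4, -1/2, 0 } → -61/64
edge 8 of 15 (B): { -1, -31/32, -61/64 | -15/16, -7/8, -3/4, -1/2, 0 } → -121/128
edge 9 of 15 (R): { -1, -31/32, -61/64 | -121/128, -15/16, -7/8, -3/4, -1/2, 0 } → -243/256
edge 10 of 15 (B): { -1, -31/32, -61/64, -243/256 | -121/128, -15/16, -7/8, -3/4, -1/2, 0 } → -485/512
edge 11 of 15 (R): { -1, -31/32, -61/64, -243/256 | -485/512, -121/128, -15/16, -7/8, -3/4, -1/2, 0 } → -971/1024
edge 12 of 15 (B): { -1, -31/32, -61/64, -243/256, -971/1024 | -485/512, -121/128, -15/16, -7/8, -3/4, -1/2, 0 } → -1941/2048
edge 13 of 15 (R): { -1, -31/32, -61/64, -243/256, -971/1024 | -1941/2048, -485/512, -121/128, -15/16, -7/8, -3/4, -1/2, 0 } → -3883/4096
edge 14 of 15 (R): { -1, -31/32, -61/64, -243/256, -971/1024 | -3883/4096, -1941/2048, -485/512, -121/128, -15/16, -7/8, -3/4, -1/2, 0 } → -7767/8192
edge 15 of 15 (B): { -1, -31/32, -61/64, -243/256, -971/1024, -7767/8192 | -3883/4096, -1941/2048, -485/512, -121/128, -15/16, -7/8, -3/4, -1/2, 0 } → -15533/16384

-15533/16384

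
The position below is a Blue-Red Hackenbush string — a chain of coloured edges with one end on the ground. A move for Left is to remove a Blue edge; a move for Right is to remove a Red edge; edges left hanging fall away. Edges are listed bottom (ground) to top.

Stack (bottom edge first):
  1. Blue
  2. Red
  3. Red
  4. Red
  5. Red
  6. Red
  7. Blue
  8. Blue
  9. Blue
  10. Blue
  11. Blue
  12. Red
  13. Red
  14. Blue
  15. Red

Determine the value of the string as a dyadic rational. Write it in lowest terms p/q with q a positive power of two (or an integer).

997/16384

Build value(s[:k]) for k = 1..15, string s = Blue Red Red Red Red Red Blue Blue Blue Blue Blue Red Red Blue Red.
step 1: add Blue to get B; options L={ 0 } R={ ∅ } = 1
step 2: add Red to get BR; options L={ 0 } R={ 1 } = 1/2
step 3: add Red to get BRR; options L={ 0 } R={ 1/2,1 } = 1/4
step 4: add Red to get BRRR; options L={ 0 } R={ 1/4,1/2,1 } = 1/8
step 5: add Red to get BRRRR; options L={ 0 } R={ 1/8,1/4,1/2,1 } = 1/16
step 6: add Red to get BRRRRR; options L={ 0 } R={ 1/16,1/8,1/4,1/2,1 } = 1/32
step 7: add Blue to get BRRRRRB; options L={ 0,1/32 } R={ 1/16,1/8,1/4,1/2,1 } = 3/64
step 8: add Blue to get BRRRRRBB; options L={ 0,1/32,3/64 } R={ 1/16,1/8,1/4,1/2,1 } = 7/128
step 9: add Blue to get BRRRRRBBB; options L={ 0,1/32,3/64,7/128 } R={ 1/16,1/8,1/4,1/2,1 } = 15/256
step 10: add Blue to get BRRRRRBBBB; options L={ 0,1/32,3/64,7/128,15/256 } R={ 1/16,1/8,1/4,1/2,1 } = 31/512
step 11: add Blue to get BRRRRRBBBBB; options L={ 0,1/32,3/64,7/128,15/256,31/512 } R={ 1/16,1/8,1/4,1/2,1 } = 63/1024
step 12: add Red to get BRRRRRBBBBBR; options L={ 0,1/32,3/64,7/128,15/256,31/512 } R={ 63/1024,1/16,1/8,1/4,1/2,1 } = 125/2048
step 13: add Red to get BRRRRRBBBBBRR; options L={ 0,1/32,3/64,7/128,15/256,31/512 } R={ 125/2048,63/1024,1/16,1/8,1/4,1/2,1 } = 249/4096
step 14: add Blue to get BRRRRRBBBBBRRB; options L={ 0,1/32,3/64,7/128,15/256,31/512,249/4096 } R={ 125/2048,63/1024,1/16,1/8,1/4,1/2,1 } = 499/8192
step 15: add Red to get BRRRRRBBBBBRRBR; options L={ 0,1/32,3/64,7/128,15/256,31/512,249/4096 } R={ 499/8192,125/2048,63/1024,1/16,1/8,1/4,1/2,1 } = 997/16384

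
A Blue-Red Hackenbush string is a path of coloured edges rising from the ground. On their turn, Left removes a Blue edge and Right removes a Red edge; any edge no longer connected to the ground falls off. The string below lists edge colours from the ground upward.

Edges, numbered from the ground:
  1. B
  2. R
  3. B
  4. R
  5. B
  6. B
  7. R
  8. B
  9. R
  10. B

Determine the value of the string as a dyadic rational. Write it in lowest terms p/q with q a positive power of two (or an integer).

g(B) = { 0 | (no moves) } = 1
g(BR) = { 0 | 1 } = 1/2
g(BRB) = { 0 1/2 | 1 } = 3/4
g(BRBR) = { 0 1/2 | 3/4 1 } = 5/8
g(BRBRB) = { 0 1/2 5/8 | 3/4 1 } = 11/16
g(BRBRBB) = { 0 1/2 5/8 11/16 | 3/4 1 } = 23/32
g(BRBRBBR) = { 0 1/2 5/8 11/16 | 23/32 3/4 1 } = 45/64
g(BRBRBBRB) = { 0 1/2 5/8 11/16 45/64 | 23/32 3/4 1 } = 91/128
g(BRBRBBRBR) = { 0 1/2 5/8 11/16 45/64 | 91/128 23/32 3/4 1 } = 181/256
g(BRBRBBRBRB) = { 0 1/2 5/8 11/16 45/64 181/256 | 91/128 23/32 3/4 1 } = 363/512

363/512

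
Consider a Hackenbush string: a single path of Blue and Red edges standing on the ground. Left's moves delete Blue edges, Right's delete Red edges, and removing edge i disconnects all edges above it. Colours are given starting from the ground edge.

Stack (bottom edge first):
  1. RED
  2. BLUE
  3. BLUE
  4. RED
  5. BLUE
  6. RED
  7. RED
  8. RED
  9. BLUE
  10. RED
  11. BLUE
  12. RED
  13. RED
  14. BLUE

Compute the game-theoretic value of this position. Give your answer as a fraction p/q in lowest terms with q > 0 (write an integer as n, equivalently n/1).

-2989/8192

Recurse on prefixes of the 14-edge string RED BLUE BLUE RED BLUE RED RED RED BLUE RED BLUE RED RED BLUE:
R: Left { · }, Right { 0 } gives simplest -1
RB: Left { -1 }, Right { 0 } gives simplest -1/2
RBB: Left { -1; -1/2 }, Right { 0 } gives simplest -1/4
RBBR: Left { -1; -1/2 }, Right { -1/4; 0 } gives simplest -3/8
RBBRB: Left { -1; -1/2; -3/8 }, Right { -1/4; 0 } gives simplest -5/16
RBBRBR: Left { -1; -1/2; -3/8 }, Right { -5/16; -1/4; 0 } gives simplest -11/32
RBBRBRR: Left { -1; -1/2; -3/8 }, Right { -11/32; -5/16; -1/4; 0 } gives simplest -23/64
RBBRBRRR: Left { -1; -1/2; -3/8 }, Right { -23/64; -11/32; -5/16; -1/4; 0 } gives simplest -47/128
RBBRBRRRB: Left { -1; -1/2; -3/8; -47/128 }, Right { -23/64; -11/32; -5/16; -1/4; 0 } gives simplest -93/256
RBBRBRRRBR: Left { -1; -1/2; -3/8; -47/128 }, Right { -93/256; -23/64; -11/32; -5/16; -1/4; 0 } gives simplest -187/512
RBBRBRRRBRB: Left { -1; -1/2; -3/8; -47/128; -187/512 }, Right { -93/256; -23/64; -11/32; -5/16; -1/4; 0 } gives simplest -373/1024
RBBRBRRRBRBR: Left { -1; -1/2; -3/8; -47/128; -187/512 }, Right { -373/1024; -93/256; -23/64; -11/32; -5/16; -1/4; 0 } gives simplest -747/2048
RBBRBRRRBRBRR: Left { -1; -1/2; -3/8; -47/128; -187/512 }, Right { -747/2048; -373/1024; -93/256; -23/64; -11/32; -5/16; -1/4; 0 } gives simplest -1495/4096
RBBRBRRRBRBRRB: Left { -1; -1/2; -3/8; -47/128; -187/512; -1495/4096 }, Right { -747/2048; -373/1024; -93/256; -23/64; -11/32; -5/16; -1/4; 0 } gives simplest -2989/8192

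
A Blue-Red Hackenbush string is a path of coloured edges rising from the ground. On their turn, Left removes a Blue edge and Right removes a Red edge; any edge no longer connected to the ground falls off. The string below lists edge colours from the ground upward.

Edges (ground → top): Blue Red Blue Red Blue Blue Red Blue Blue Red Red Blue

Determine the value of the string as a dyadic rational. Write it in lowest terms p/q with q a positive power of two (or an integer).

1459/2048

val_1 [B]  L=[0]  R=[(no moves)]  → 1
val_2 [BR]  L=[0]  R=[1]  → 1/2
val_3 [BRB]  L=[0,1/2]  R=[1]  → 3/4
val_4 [BRBR]  L=[0,1/2]  R=[3/4,1]  → 5/8
val_5 [BRBRB]  L=[0,1/2,5/8]  R=[3/4,1]  → 11/16
val_6 [BRBRBB]  L=[0,1/2,5/8,11/16]  R=[3/4,1]  → 23/32
val_7 [BRBRBBR]  L=[0,1/2,5/8,11/16]  R=[23/32,3/4,1]  → 45/64
val_8 [BRBRBBRB]  L=[0,1/2,5/8,11/16,45/64]  R=[23/32,3/4,1]  → 91/128
val_9 [BRBRBBRBB]  L=[0,1/2,5/8,11/16,45/64,91/128]  R=[23/32,3/4,1]  → 183/256
val_10 [BRBRBBRBBR]  L=[0,1/2,5/8,11/16,45/64,91/128]  R=[183/256,23/32,3/4,1]  → 365/512
val_11 [BRBRBBRBBRR]  L=[0,1/2,5/8,11/16,45/64,91/128]  R=[365/512,183/256,23/32,3/4,1]  → 729/1024
val_12 [BRBRBBRBBRRB]  L=[0,1/2,5/8,11/16,45/64,91/128,729/1024]  R=[365/512,183/256,23/32,3/4,1]  → 1459/2048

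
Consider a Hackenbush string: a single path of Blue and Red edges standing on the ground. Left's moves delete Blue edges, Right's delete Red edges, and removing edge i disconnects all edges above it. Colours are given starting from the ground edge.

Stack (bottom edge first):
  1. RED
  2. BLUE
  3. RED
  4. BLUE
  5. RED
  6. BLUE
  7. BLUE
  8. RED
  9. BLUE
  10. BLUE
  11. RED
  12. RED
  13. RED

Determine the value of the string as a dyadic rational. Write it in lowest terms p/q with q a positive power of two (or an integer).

-2639/4096

g_1 [R]  L=[∅]  R=[0]  so -1
g_2 [RB]  L=[-1]  R=[0]  so -1/2
g_3 [RBR]  L=[-1]  R=[-1/2,0]  so -3/4
g_4 [RBRB]  L=[-1,-3/4]  R=[-1/2,0]  so -5/8
g_5 [RBRBR]  L=[-1,-3/4]  R=[-5/8,-1/2,0]  so -11/16
g_6 [RBRBRB]  L=[-1,-3/4,-11/16]  R=[-5/8,-1/2,0]  so -21/32
g_7 [RBRBRBB]  L=[-1,-3/4,-11/16,-21/32]  R=[-5/8,-1/2,0]  so -41/64
g_8 [RBRBRBBR]  L=[-1,-3/4,-11/16,-21/32]  R=[-41/64,-5/8,-1/2,0]  so -83/128
g_9 [RBRBRBBRB]  L=[-1,-3/4,-11/16,-21/32,-83/128]  R=[-41/64,-5/8,-1/2,0]  so -165/256
g_10 [RBRBRBBRBB]  L=[-1,-3/4,-11/16,-21/32,-83/128,-165/256]  R=[-41/64,-5/8,-1/2,0]  so -329/512
g_11 [RBRBRBBRBBR]  L=[-1,-3/4,-11/16,-21/32,-83/128,-165/256]  R=[-329/512,-41/64,-5/8,-1/2,0]  so -659/1024
g_12 [RBRBRBBRBBRR]  L=[-1,-3/4,-11/16,-21/32,-83/128,-165/256]  R=[-659/1024,-329/512,-41/64,-5/8,-1/2,0]  so -1319/2048
g_13 [RBRBRBBRBBRRR]  L=[-1,-3/4,-11/16,-21/32,-83/128,-165/256]  R=[-1319/2048,-659/1024,-329/512,-41/64,-5/8,-1/2,0]  so -2639/4096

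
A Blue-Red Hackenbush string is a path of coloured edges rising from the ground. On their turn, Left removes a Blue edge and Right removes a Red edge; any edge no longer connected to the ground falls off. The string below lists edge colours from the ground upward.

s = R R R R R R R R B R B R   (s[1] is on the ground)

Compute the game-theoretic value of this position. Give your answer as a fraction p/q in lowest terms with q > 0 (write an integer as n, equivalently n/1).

Recurse on prefixes of the 12-edge string R R R R R R R R B R B R:
g(R) = { · | 0 } ⇒ -1
g(RR) = { · | -1, 0 } ⇒ -2
g(RRR) = { · | -2, -1, 0 } ⇒ -3
g(RRRR) = { · | -3, -2, -1, 0 } ⇒ -4
g(RRRRR) = { · | -4, -3, -2, -1, 0 } ⇒ -5
g(RRRRRR) = { · | -5, -4, -3, -2, -1, 0 } ⇒ -6
g(RRRRRRR) = { · | -6, -5, -4, -3, -2, -1, 0 } ⇒ -7
g(RRRRRRRR) = { · | -7, -6, -5, -4, -3, -2, -1, 0 } ⇒ -8
g(RRRRRRRRB) = { -8 | -7, -6, -5, -4, -3, -2, -1, 0 } ⇒ -15/2
g(RRRRRRRRBR) = { -8 | -15/2, -7, -6, -5, -4, -3, -2, -1, 0 } ⇒ -31/4
g(RRRRRRRRBRB) = { -8, -31/4 | -15/2, -7, -6, -5, -4, -3, -2, -1, 0 } ⇒ -61/8
g(RRRRRRRRBRBR) = { -8, -31/4 | -61/8, -15/2, -7, -6, -5, -4, -3, -2, -1, 0 } ⇒ -123/16

-123/16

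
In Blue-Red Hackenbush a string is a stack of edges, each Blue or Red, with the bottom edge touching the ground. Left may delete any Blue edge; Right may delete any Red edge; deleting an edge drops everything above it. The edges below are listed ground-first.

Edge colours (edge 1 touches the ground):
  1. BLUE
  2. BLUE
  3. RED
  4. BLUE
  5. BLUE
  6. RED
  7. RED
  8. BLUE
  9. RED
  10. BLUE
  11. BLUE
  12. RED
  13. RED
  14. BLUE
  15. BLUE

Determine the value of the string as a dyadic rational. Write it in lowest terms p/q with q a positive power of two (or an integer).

14695/8192

Prefix values for BLUE BLUE RED BLUE BLUE RED RED BLUE RED BLUE BLUE RED RED BLUE BLUE via {L|R} + simplicity:
B: Left { 0 }, Right { (no moves) } — simplest 1
BB: Left { 0; 1 }, Right { (no moves) } — simplest 2
BBR: Left { 0; 1 }, Right { 2 } — simplest 3/2
BBRB: Left { 0; 1; 3/2 }, Right { 2 } — simplest 7/4
BBRBB: Left { 0; 1; 3/2; 7/4 }, Right { 2 } — simplest 15/8
BBRBBR: Left { 0; 1; 3/2; 7/4 }, Right { 15/8; 2 } — simplest 29/16
BBRBBRR: Left { 0; 1; 3/2; 7/4 }, Right { 29/16; 15/8; 2 } — simplest 57/32
BBRBBRRB: Left { 0; 1; 3/2; 7/4; 57/32 }, Right { 29/16; 15/8; 2 } — simplest 115/64
BBRBBRRBR: Left { 0; 1; 3/2; 7/4; 57/32 }, Right { 115/64; 29/16; 15/8; 2 } — simplest 229/128
BBRBBRRBRB: Left { 0; 1; 3/2; 7/4; 57/32; 229/128 }, Right { 115/64; 29/16; 15/8; 2 } — simplest 459/256
BBRBBRRBRBB: Left { 0; 1; 3/2; 7/4; 57/32; 229/128; 459/256 }, Right { 115/64; 29/16; 15/8; 2 } — simplest 919/512
BBRBBRRBRBBR: Left { 0; 1; 3/2; 7/4; 57/32; 229/128; 459/256 }, Right { 919/512; 115/64; 29/16; 15/8; 2 } — simplest 1837/1024
BBRBBRRBRBBRR: Left { 0; 1; 3/2; 7/4; 57/32; 229/128; 459/256 }, Right { 1837/1024; 919/512; 115/64; 29/16; 15/8; 2 } — simplest 3673/2048
BBRBBRRBRBBRRB: Left { 0; 1; 3/2; 7/4; 57/32; 229/128; 459/256; 3673/2048 }, Right { 1837/1024; 919/512; 115/64; 29/16; 15/8; 2 } — simplest 7347/4096
BBRBBRRBRBBRRBB: Left { 0; 1; 3/2; 7/4; 57/32; 229/128; 459/256; 3673/2048; 7347/4096 }, Right { 1837/1024; 919/512; 115/64; 29/16; 15/8; 2 } — simplest 14695/8192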